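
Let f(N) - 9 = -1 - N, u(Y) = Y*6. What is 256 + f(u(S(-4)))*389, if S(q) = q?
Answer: 12704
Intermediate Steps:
u(Y) = 6*Y
f(N) = 8 - N (f(N) = 9 + (-1 - N) = 8 - N)
256 + f(u(S(-4)))*389 = 256 + (8 - 6*(-4))*389 = 256 + (8 - 1*(-24))*389 = 256 + (8 + 24)*389 = 256 + 32*389 = 256 + 12448 = 12704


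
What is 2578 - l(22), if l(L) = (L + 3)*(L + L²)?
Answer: -10072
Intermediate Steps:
l(L) = (3 + L)*(L + L²)
2578 - l(22) = 2578 - 22*(3 + 22² + 4*22) = 2578 - 22*(3 + 484 + 88) = 2578 - 22*575 = 2578 - 1*12650 = 2578 - 12650 = -10072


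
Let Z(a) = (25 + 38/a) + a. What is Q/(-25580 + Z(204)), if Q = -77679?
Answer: 7923258/2585783 ≈ 3.0642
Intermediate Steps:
Z(a) = 25 + a + 38/a
Q/(-25580 + Z(204)) = -77679/(-25580 + (25 + 204 + 38/204)) = -77679/(-25580 + (25 + 204 + 38*(1/204))) = -77679/(-25580 + (25 + 204 + 19/102)) = -77679/(-25580 + 23377/102) = -77679/(-2585783/102) = -77679*(-102/2585783) = 7923258/2585783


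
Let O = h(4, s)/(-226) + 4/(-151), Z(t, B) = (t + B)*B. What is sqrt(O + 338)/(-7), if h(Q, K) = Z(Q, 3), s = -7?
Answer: -sqrt(393490286638)/238882 ≈ -2.6259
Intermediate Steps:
Z(t, B) = B*(B + t) (Z(t, B) = (B + t)*B = B*(B + t))
h(Q, K) = 9 + 3*Q (h(Q, K) = 3*(3 + Q) = 9 + 3*Q)
O = -4075/34126 (O = (9 + 3*4)/(-226) + 4/(-151) = (9 + 12)*(-1/226) + 4*(-1/151) = 21*(-1/226) - 4/151 = -21/226 - 4/151 = -4075/34126 ≈ -0.11941)
sqrt(O + 338)/(-7) = sqrt(-4075/34126 + 338)/(-7) = sqrt(11530513/34126)*(-1/7) = (sqrt(393490286638)/34126)*(-1/7) = -sqrt(393490286638)/238882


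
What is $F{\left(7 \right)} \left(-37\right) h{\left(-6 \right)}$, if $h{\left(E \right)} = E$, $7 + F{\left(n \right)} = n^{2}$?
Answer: $9324$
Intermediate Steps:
$F{\left(n \right)} = -7 + n^{2}$
$F{\left(7 \right)} \left(-37\right) h{\left(-6 \right)} = \left(-7 + 7^{2}\right) \left(-37\right) \left(-6\right) = \left(-7 + 49\right) \left(-37\right) \left(-6\right) = 42 \left(-37\right) \left(-6\right) = \left(-1554\right) \left(-6\right) = 9324$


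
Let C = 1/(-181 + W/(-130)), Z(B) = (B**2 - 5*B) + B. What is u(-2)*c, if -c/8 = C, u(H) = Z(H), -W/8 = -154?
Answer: 2080/4127 ≈ 0.50400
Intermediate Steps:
Z(B) = B**2 - 4*B
W = 1232 (W = -8*(-154) = 1232)
u(H) = H*(-4 + H)
C = -65/12381 (C = 1/(-181 + 1232/(-130)) = 1/(-181 + 1232*(-1/130)) = 1/(-181 - 616/65) = 1/(-12381/65) = -65/12381 ≈ -0.0052500)
c = 520/12381 (c = -8*(-65/12381) = 520/12381 ≈ 0.042000)
u(-2)*c = -2*(-4 - 2)*(520/12381) = -2*(-6)*(520/12381) = 12*(520/12381) = 2080/4127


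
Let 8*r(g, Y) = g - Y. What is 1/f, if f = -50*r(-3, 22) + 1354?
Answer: 4/6041 ≈ 0.00066214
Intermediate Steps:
r(g, Y) = -Y/8 + g/8 (r(g, Y) = (g - Y)/8 = -Y/8 + g/8)
f = 6041/4 (f = -50*(-1/8*22 + (1/8)*(-3)) + 1354 = -50*(-11/4 - 3/8) + 1354 = -50*(-25/8) + 1354 = 625/4 + 1354 = 6041/4 ≈ 1510.3)
1/f = 1/(6041/4) = 4/6041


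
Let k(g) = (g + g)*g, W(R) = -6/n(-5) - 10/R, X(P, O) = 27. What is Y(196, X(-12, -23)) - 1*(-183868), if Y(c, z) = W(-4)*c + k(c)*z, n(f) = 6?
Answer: 2258626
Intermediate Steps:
W(R) = -1 - 10/R (W(R) = -6/6 - 10/R = -6*⅙ - 10/R = -1 - 10/R)
k(g) = 2*g² (k(g) = (2*g)*g = 2*g²)
Y(c, z) = 3*c/2 + 2*z*c² (Y(c, z) = ((-10 - 1*(-4))/(-4))*c + (2*c²)*z = (-(-10 + 4)/4)*c + 2*z*c² = (-¼*(-6))*c + 2*z*c² = 3*c/2 + 2*z*c²)
Y(196, X(-12, -23)) - 1*(-183868) = (½)*196*(3 + 4*196*27) - 1*(-183868) = (½)*196*(3 + 21168) + 183868 = (½)*196*21171 + 183868 = 2074758 + 183868 = 2258626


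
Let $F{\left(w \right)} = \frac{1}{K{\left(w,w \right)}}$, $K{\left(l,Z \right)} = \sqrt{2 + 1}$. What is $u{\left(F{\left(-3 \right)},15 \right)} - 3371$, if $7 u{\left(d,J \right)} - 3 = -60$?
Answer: $- \frac{23654}{7} \approx -3379.1$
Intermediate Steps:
$K{\left(l,Z \right)} = \sqrt{3}$
$F{\left(w \right)} = \frac{\sqrt{3}}{3}$ ($F{\left(w \right)} = \frac{1}{\sqrt{3}} = \frac{\sqrt{3}}{3}$)
$u{\left(d,J \right)} = - \frac{57}{7}$ ($u{\left(d,J \right)} = \frac{3}{7} + \frac{1}{7} \left(-60\right) = \frac{3}{7} - \frac{60}{7} = - \frac{57}{7}$)
$u{\left(F{\left(-3 \right)},15 \right)} - 3371 = - \frac{57}{7} - 3371 = - \frac{23654}{7}$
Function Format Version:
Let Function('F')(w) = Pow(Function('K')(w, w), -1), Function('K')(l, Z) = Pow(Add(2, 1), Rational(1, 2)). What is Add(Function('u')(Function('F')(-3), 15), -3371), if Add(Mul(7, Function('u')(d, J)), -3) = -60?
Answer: Rational(-23654, 7) ≈ -3379.1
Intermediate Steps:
Function('K')(l, Z) = Pow(3, Rational(1, 2))
Function('F')(w) = Mul(Rational(1, 3), Pow(3, Rational(1, 2))) (Function('F')(w) = Pow(Pow(3, Rational(1, 2)), -1) = Mul(Rational(1, 3), Pow(3, Rational(1, 2))))
Function('u')(d, J) = Rational(-57, 7) (Function('u')(d, J) = Add(Rational(3, 7), Mul(Rational(1, 7), -60)) = Add(Rational(3, 7), Rational(-60, 7)) = Rational(-57, 7))
Add(Function('u')(Function('F')(-3), 15), -3371) = Add(Rational(-57, 7), -3371) = Rational(-23654, 7)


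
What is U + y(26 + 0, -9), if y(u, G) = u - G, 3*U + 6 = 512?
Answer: 611/3 ≈ 203.67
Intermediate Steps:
U = 506/3 (U = -2 + (⅓)*512 = -2 + 512/3 = 506/3 ≈ 168.67)
U + y(26 + 0, -9) = 506/3 + ((26 + 0) - 1*(-9)) = 506/3 + (26 + 9) = 506/3 + 35 = 611/3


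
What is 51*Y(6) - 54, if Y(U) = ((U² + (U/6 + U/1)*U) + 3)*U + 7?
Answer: 25089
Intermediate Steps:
Y(U) = 7 + U*(3 + 13*U²/6) (Y(U) = ((U² + (U*(⅙) + U*1)*U) + 3)*U + 7 = ((U² + (U/6 + U)*U) + 3)*U + 7 = ((U² + (7*U/6)*U) + 3)*U + 7 = ((U² + 7*U²/6) + 3)*U + 7 = (13*U²/6 + 3)*U + 7 = (3 + 13*U²/6)*U + 7 = U*(3 + 13*U²/6) + 7 = 7 + U*(3 + 13*U²/6))
51*Y(6) - 54 = 51*(7 + 3*6 + (13/6)*6³) - 54 = 51*(7 + 18 + (13/6)*216) - 54 = 51*(7 + 18 + 468) - 54 = 51*493 - 54 = 25143 - 54 = 25089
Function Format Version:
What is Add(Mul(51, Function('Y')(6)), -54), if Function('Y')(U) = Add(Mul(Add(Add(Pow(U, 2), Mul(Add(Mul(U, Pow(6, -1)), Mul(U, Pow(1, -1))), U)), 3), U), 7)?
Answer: 25089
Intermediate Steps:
Function('Y')(U) = Add(7, Mul(U, Add(3, Mul(Rational(13, 6), Pow(U, 2))))) (Function('Y')(U) = Add(Mul(Add(Add(Pow(U, 2), Mul(Add(Mul(U, Rational(1, 6)), Mul(U, 1)), U)), 3), U), 7) = Add(Mul(Add(Add(Pow(U, 2), Mul(Add(Mul(Rational(1, 6), U), U), U)), 3), U), 7) = Add(Mul(Add(Add(Pow(U, 2), Mul(Mul(Rational(7, 6), U), U)), 3), U), 7) = Add(Mul(Add(Add(Pow(U, 2), Mul(Rational(7, 6), Pow(U, 2))), 3), U), 7) = Add(Mul(Add(Mul(Rational(13, 6), Pow(U, 2)), 3), U), 7) = Add(Mul(Add(3, Mul(Rational(13, 6), Pow(U, 2))), U), 7) = Add(Mul(U, Add(3, Mul(Rational(13, 6), Pow(U, 2)))), 7) = Add(7, Mul(U, Add(3, Mul(Rational(13, 6), Pow(U, 2))))))
Add(Mul(51, Function('Y')(6)), -54) = Add(Mul(51, Add(7, Mul(3, 6), Mul(Rational(13, 6), Pow(6, 3)))), -54) = Add(Mul(51, Add(7, 18, Mul(Rational(13, 6), 216))), -54) = Add(Mul(51, Add(7, 18, 468)), -54) = Add(Mul(51, 493), -54) = Add(25143, -54) = 25089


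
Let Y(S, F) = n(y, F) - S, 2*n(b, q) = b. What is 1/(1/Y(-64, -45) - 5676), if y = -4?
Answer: -62/351911 ≈ -0.00017618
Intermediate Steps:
n(b, q) = b/2
Y(S, F) = -2 - S (Y(S, F) = (1/2)*(-4) - S = -2 - S)
1/(1/Y(-64, -45) - 5676) = 1/(1/(-2 - 1*(-64)) - 5676) = 1/(1/(-2 + 64) - 5676) = 1/(1/62 - 5676) = 1/(-351911/62) = -62/351911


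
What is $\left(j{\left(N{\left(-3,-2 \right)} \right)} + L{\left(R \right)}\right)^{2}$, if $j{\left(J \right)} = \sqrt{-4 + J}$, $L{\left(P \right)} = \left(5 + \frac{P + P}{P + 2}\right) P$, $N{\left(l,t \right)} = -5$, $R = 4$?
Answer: $\frac{5695}{9} + 152 i \approx 632.78 + 152.0 i$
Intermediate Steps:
$L{\left(P \right)} = P \left(5 + \frac{2 P}{2 + P}\right)$ ($L{\left(P \right)} = \left(5 + \frac{2 P}{2 + P}\right) P = P \left(5 + \frac{2 P}{2 + P}\right)$)
$\left(j{\left(N{\left(-3,-2 \right)} \right)} + L{\left(R \right)}\right)^{2} = \left(\sqrt{-4 - 5} + \frac{4 \left(10 + 7 \cdot 4\right)}{2 + 4}\right)^{2} = \left(\sqrt{-9} + \frac{4 \left(10 + 28\right)}{6}\right)^{2} = \left(3 i + 4 \cdot \frac{1}{6} \cdot 38\right)^{2} = \left(3 i + \frac{76}{3}\right)^{2} = \left(\frac{76}{3} + 3 i\right)^{2}$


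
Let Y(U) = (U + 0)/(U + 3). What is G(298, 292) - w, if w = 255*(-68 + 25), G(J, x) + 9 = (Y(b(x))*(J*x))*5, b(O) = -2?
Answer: -859204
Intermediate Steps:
Y(U) = U/(3 + U)
G(J, x) = -9 - 10*J*x (G(J, x) = -9 + ((-2/(3 - 2))*(J*x))*5 = -9 + ((-2/1)*(J*x))*5 = -9 + ((-2*1)*(J*x))*5 = -9 - 2*J*x*5 = -9 - 10*J*x)
w = -10965 (w = 255*(-43) = -10965)
G(298, 292) - w = (-9 - 10*298*292) - 1*(-10965) = (-9 - 870160) + 10965 = -870169 + 10965 = -859204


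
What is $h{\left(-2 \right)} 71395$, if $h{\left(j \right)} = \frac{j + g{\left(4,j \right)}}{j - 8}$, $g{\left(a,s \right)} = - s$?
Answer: $0$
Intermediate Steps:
$h{\left(j \right)} = 0$ ($h{\left(j \right)} = \frac{j - j}{j - 8} = \frac{0}{-8 + j} = 0$)
$h{\left(-2 \right)} 71395 = 0 \cdot 71395 = 0$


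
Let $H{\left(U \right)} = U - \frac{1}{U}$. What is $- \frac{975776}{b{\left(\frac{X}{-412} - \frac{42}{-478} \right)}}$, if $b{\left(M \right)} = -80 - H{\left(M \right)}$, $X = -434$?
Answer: $\frac{2699395728909376}{222045955045} \approx 12157.0$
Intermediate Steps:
$b{\left(M \right)} = -80 + \frac{1}{M} - M$ ($b{\left(M \right)} = -80 - \left(M - \frac{1}{M}\right) = -80 + \frac{1}{M} - M$)
$- \frac{975776}{b{\left(\frac{X}{-412} - \frac{42}{-478} \right)}} = - \frac{975776}{-80 + \frac{1}{- \frac{434}{-412} - \frac{42}{-478}} - \left(- \frac{434}{-412} - \frac{42}{-478}\right)} = - \frac{975776}{-80 + \frac{1}{\left(-434\right) \left(- \frac{1}{412}\right) - - \frac{21}{239}} - \left(\left(-434\right) \left(- \frac{1}{412}\right) - - \frac{21}{239}\right)} = - \frac{975776}{-80 + \frac{1}{\frac{217}{206} + \frac{21}{239}} - \left(\frac{217}{206} + \frac{21}{239}\right)} = - \frac{975776}{-80 + \frac{1}{\frac{56189}{49234}} - \frac{56189}{49234}} = - \frac{975776}{-80 + \frac{49234}{56189} - \frac{56189}{49234}} = - \frac{975776}{- \frac{222045955045}{2766409226}} = \left(-975776\right) \left(- \frac{2766409226}{222045955045}\right) = \frac{2699395728909376}{222045955045}$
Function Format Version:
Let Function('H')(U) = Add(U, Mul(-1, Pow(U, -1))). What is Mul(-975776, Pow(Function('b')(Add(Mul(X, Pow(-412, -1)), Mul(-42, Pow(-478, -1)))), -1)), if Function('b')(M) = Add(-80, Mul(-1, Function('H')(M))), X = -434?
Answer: Rational(2699395728909376, 222045955045) ≈ 12157.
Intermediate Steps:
Function('b')(M) = Add(-80, Pow(M, -1), Mul(-1, M)) (Function('b')(M) = Add(-80, Mul(-1, Add(M, Mul(-1, Pow(M, -1))))) = Add(-80, Add(Pow(M, -1), Mul(-1, M))) = Add(-80, Pow(M, -1), Mul(-1, M)))
Mul(-975776, Pow(Function('b')(Add(Mul(X, Pow(-412, -1)), Mul(-42, Pow(-478, -1)))), -1)) = Mul(-975776, Pow(Add(-80, Pow(Add(Mul(-434, Pow(-412, -1)), Mul(-42, Pow(-478, -1))), -1), Mul(-1, Add(Mul(-434, Pow(-412, -1)), Mul(-42, Pow(-478, -1))))), -1)) = Mul(-975776, Pow(Add(-80, Pow(Add(Mul(-434, Rational(-1, 412)), Mul(-42, Rational(-1, 478))), -1), Mul(-1, Add(Mul(-434, Rational(-1, 412)), Mul(-42, Rational(-1, 478))))), -1)) = Mul(-975776, Pow(Add(-80, Pow(Add(Rational(217, 206), Rational(21, 239)), -1), Mul(-1, Add(Rational(217, 206), Rational(21, 239)))), -1)) = Mul(-975776, Pow(Add(-80, Pow(Rational(56189, 49234), -1), Mul(-1, Rational(56189, 49234))), -1)) = Mul(-975776, Pow(Add(-80, Rational(49234, 56189), Rational(-56189, 49234)), -1)) = Mul(-975776, Pow(Rational(-222045955045, 2766409226), -1)) = Mul(-975776, Rational(-2766409226, 222045955045)) = Rational(2699395728909376, 222045955045)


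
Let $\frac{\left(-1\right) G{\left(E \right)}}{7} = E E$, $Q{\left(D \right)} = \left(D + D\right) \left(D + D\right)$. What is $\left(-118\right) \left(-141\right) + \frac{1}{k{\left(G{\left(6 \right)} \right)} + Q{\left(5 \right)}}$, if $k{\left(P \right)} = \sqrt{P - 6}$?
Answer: $\frac{85336352}{5129} - \frac{i \sqrt{258}}{10258} \approx 16638.0 - 0.0015658 i$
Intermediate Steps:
$Q{\left(D \right)} = 4 D^{2}$ ($Q{\left(D \right)} = 2 D 2 D = 4 D^{2}$)
$G{\left(E \right)} = - 7 E^{2}$ ($G{\left(E \right)} = - 7 E E = - 7 E^{2}$)
$k{\left(P \right)} = \sqrt{-6 + P}$
$\left(-118\right) \left(-141\right) + \frac{1}{k{\left(G{\left(6 \right)} \right)} + Q{\left(5 \right)}} = \left(-118\right) \left(-141\right) + \frac{1}{\sqrt{-6 - 7 \cdot 6^{2}} + 4 \cdot 5^{2}} = 16638 + \frac{1}{\sqrt{-6 - 252} + 4 \cdot 25} = 16638 + \frac{1}{\sqrt{-6 - 252} + 100} = 16638 + \frac{1}{\sqrt{-258} + 100} = 16638 + \frac{1}{i \sqrt{258} + 100} = 16638 + \frac{1}{100 + i \sqrt{258}}$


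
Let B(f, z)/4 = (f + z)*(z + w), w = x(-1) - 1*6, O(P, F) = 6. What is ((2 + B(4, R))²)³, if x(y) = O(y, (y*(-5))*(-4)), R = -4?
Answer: 64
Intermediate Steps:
x(y) = 6
w = 0 (w = 6 - 1*6 = 6 - 6 = 0)
B(f, z) = 4*z*(f + z) (B(f, z) = 4*((f + z)*(z + 0)) = 4*((f + z)*z) = 4*(z*(f + z)) = 4*z*(f + z))
((2 + B(4, R))²)³ = ((2 + 4*(-4)*(4 - 4))²)³ = ((2 + 4*(-4)*0)²)³ = ((2 + 0)²)³ = (2²)³ = 4³ = 64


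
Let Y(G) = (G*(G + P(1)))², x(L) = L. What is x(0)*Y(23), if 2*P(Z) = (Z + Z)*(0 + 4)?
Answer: 0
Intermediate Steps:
P(Z) = 4*Z (P(Z) = ((Z + Z)*(0 + 4))/2 = ((2*Z)*4)/2 = (8*Z)/2 = 4*Z)
Y(G) = G²*(4 + G)² (Y(G) = (G*(G + 4*1))² = (G*(G + 4))² = (G*(4 + G))² = G²*(4 + G)²)
x(0)*Y(23) = 0*(23²*(4 + 23)²) = 0*(529*27²) = 0*(529*729) = 0*385641 = 0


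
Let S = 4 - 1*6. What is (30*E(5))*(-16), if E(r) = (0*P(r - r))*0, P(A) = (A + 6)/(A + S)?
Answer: 0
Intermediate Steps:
S = -2 (S = 4 - 6 = -2)
P(A) = (6 + A)/(-2 + A) (P(A) = (A + 6)/(A - 2) = (6 + A)/(-2 + A))
E(r) = 0 (E(r) = (0*((6 + (r - r))/(-2 + (r - r))))*0 = (0*((6 + 0)/(-2 + 0)))*0 = (0*(6/(-2)))*0 = (0*(-½*6))*0 = (0*(-3))*0 = 0*0 = 0)
(30*E(5))*(-16) = (30*0)*(-16) = 0*(-16) = 0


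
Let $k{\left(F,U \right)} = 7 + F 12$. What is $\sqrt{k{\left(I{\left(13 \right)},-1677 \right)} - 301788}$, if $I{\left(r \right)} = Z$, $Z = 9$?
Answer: $i \sqrt{301673} \approx 549.25 i$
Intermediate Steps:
$I{\left(r \right)} = 9$
$k{\left(F,U \right)} = 7 + 12 F$
$\sqrt{k{\left(I{\left(13 \right)},-1677 \right)} - 301788} = \sqrt{\left(7 + 12 \cdot 9\right) - 301788} = \sqrt{\left(7 + 108\right) - 301788} = \sqrt{115 - 301788} = \sqrt{-301673} = i \sqrt{301673}$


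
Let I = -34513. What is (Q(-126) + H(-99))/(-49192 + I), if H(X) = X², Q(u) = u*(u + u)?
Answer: -41553/83705 ≈ -0.49642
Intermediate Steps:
Q(u) = 2*u² (Q(u) = u*(2*u) = 2*u²)
(Q(-126) + H(-99))/(-49192 + I) = (2*(-126)² + (-99)²)/(-49192 - 34513) = (2*15876 + 9801)/(-83705) = (31752 + 9801)*(-1/83705) = 41553*(-1/83705) = -41553/83705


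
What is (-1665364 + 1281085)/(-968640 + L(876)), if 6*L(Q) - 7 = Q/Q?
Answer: 39753/100204 ≈ 0.39672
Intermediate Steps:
L(Q) = 4/3 (L(Q) = 7/6 + (Q/Q)/6 = 7/6 + (1/6)*1 = 7/6 + 1/6 = 4/3)
(-1665364 + 1281085)/(-968640 + L(876)) = (-1665364 + 1281085)/(-968640 + 4/3) = -384279/(-2905916/3) = -384279*(-3/2905916) = 39753/100204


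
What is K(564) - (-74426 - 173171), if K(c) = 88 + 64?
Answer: 247749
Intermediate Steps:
K(c) = 152
K(564) - (-74426 - 173171) = 152 - (-74426 - 173171) = 152 - 1*(-247597) = 152 + 247597 = 247749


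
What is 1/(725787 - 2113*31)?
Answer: 1/660284 ≈ 1.5145e-6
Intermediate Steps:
1/(725787 - 2113*31) = 1/(725787 - 65503) = 1/660284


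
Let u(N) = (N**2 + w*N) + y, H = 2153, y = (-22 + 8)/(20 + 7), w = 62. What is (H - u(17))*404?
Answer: 8841136/27 ≈ 3.2745e+5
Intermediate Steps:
y = -14/27 ≈ -0.51852
u(N) = -14/27 + N**2 + 62*N (u(N) = (N**2 + 62*N) - 14/27 = -14/27 + N**2 + 62*N)
(H - u(17))*404 = (2153 - (-14/27 + 17**2 + 62*17))*404 = (2153 - (-14/27 + 289 + 1054))*404 = (2153 - 1*36247/27)*404 = (2153 - 36247/27)*404 = (21884/27)*404 = 8841136/27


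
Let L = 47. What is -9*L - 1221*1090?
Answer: -1331313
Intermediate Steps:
-9*L - 1221*1090 = -9*47 - 1221*1090 = -423 - 1330890 = -1331313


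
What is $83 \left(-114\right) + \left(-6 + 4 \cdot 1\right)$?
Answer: $-9464$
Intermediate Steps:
$83 \left(-114\right) + \left(-6 + 4 \cdot 1\right) = -9462 + \left(-6 + 4\right) = -9462 - 2 = -9464$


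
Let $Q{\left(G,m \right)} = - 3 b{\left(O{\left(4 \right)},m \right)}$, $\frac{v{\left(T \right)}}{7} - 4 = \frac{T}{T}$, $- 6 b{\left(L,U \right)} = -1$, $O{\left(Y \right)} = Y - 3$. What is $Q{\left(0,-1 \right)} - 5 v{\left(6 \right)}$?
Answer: $- \frac{351}{2} \approx -175.5$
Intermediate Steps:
$O{\left(Y \right)} = -3 + Y$
$b{\left(L,U \right)} = \frac{1}{6}$ ($b{\left(L,U \right)} = \left(- \frac{1}{6}\right) \left(-1\right) = \frac{1}{6}$)
$v{\left(T \right)} = 35$ ($v{\left(T \right)} = 28 + 7 \frac{T}{T} = 28 + 7 \cdot 1 = 28 + 7 = 35$)
$Q{\left(G,m \right)} = - \frac{1}{2}$ ($Q{\left(G,m \right)} = \left(-3\right) \frac{1}{6} = - \frac{1}{2}$)
$Q{\left(0,-1 \right)} - 5 v{\left(6 \right)} = - \frac{1}{2} - 175 = - \frac{351}{2}$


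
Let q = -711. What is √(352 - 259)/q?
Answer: -√93/711 ≈ -0.013563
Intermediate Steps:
√(352 - 259)/q = √(352 - 259)/(-711) = √93*(-1/711) = -√93/711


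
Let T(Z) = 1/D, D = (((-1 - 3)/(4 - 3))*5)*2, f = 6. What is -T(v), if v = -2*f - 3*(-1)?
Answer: 1/40 ≈ 0.025000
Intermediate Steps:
D = -40 (D = (-4/1*5)*2 = (-4*1*5)*2 = -4*5*2 = -20*2 = -40)
v = -9 (v = -2*6 - 3*(-1) = -12 + 3 = -9)
T(Z) = -1/40 (T(Z) = 1/(-40) = -1/40)
-T(v) = -1*(-1/40) = 1/40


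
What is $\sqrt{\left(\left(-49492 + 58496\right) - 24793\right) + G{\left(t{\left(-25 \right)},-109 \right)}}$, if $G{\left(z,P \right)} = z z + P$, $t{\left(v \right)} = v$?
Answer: $3 i \sqrt{1697} \approx 123.58 i$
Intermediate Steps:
$G{\left(z,P \right)} = P + z^{2}$ ($G{\left(z,P \right)} = z^{2} + P = P + z^{2}$)
$\sqrt{\left(\left(-49492 + 58496\right) - 24793\right) + G{\left(t{\left(-25 \right)},-109 \right)}} = \sqrt{\left(\left(-49492 + 58496\right) - 24793\right) - \left(109 - \left(-25\right)^{2}\right)} = \sqrt{\left(9004 - 24793\right) + \left(-109 + 625\right)} = \sqrt{-15789 + 516} = \sqrt{-15273} = 3 i \sqrt{1697}$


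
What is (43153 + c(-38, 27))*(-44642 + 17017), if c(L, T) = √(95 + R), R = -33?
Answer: -1192101625 - 27625*√62 ≈ -1.1923e+9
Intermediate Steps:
c(L, T) = √62 (c(L, T) = √(95 - 33) = √62)
(43153 + c(-38, 27))*(-44642 + 17017) = (43153 + √62)*(-44642 + 17017) = (43153 + √62)*(-27625) = -1192101625 - 27625*√62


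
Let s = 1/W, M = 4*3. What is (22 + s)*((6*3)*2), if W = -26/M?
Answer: 10080/13 ≈ 775.38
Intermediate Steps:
M = 12
W = -13/6 (W = -26/12 = -26*1/12 = -13/6 ≈ -2.1667)
s = -6/13 (s = 1/(-13/6) = -6/13 ≈ -0.46154)
(22 + s)*((6*3)*2) = (22 - 6/13)*((6*3)*2) = 280*(18*2)/13 = (280/13)*36 = 10080/13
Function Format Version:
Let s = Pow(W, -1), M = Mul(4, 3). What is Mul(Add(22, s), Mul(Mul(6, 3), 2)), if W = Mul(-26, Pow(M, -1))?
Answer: Rational(10080, 13) ≈ 775.38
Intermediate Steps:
M = 12
W = Rational(-13, 6) (W = Mul(-26, Pow(12, -1)) = Mul(-26, Rational(1, 12)) = Rational(-13, 6) ≈ -2.1667)
s = Rational(-6, 13) (s = Pow(Rational(-13, 6), -1) = Rational(-6, 13) ≈ -0.46154)
Mul(Add(22, s), Mul(Mul(6, 3), 2)) = Mul(Add(22, Rational(-6, 13)), Mul(Mul(6, 3), 2)) = Mul(Rational(280, 13), Mul(18, 2)) = Mul(Rational(280, 13), 36) = Rational(10080, 13)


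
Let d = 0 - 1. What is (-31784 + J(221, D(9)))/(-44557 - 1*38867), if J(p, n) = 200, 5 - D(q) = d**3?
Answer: 329/869 ≈ 0.37860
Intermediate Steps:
d = -1
D(q) = 6 (D(q) = 5 - 1*(-1)**3 = 5 - 1*(-1) = 5 + 1 = 6)
(-31784 + J(221, D(9)))/(-44557 - 1*38867) = (-31784 + 200)/(-44557 - 1*38867) = -31584/(-44557 - 38867) = -31584/(-83424) = -31584*(-1/83424) = 329/869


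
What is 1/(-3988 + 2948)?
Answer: -1/1040 ≈ -0.00096154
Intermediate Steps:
1/(-3988 + 2948) = 1/(-1040) = -1/1040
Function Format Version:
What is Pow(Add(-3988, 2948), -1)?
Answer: Rational(-1, 1040) ≈ -0.00096154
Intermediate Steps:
Pow(Add(-3988, 2948), -1) = Pow(-1040, -1) = Rational(-1, 1040)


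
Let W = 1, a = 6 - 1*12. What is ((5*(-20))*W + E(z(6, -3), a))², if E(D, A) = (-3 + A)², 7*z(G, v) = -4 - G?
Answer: 361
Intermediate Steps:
z(G, v) = -4/7 - G/7 (z(G, v) = (-4 - G)/7 = -4/7 - G/7)
a = -6 (a = 6 - 12 = -6)
((5*(-20))*W + E(z(6, -3), a))² = ((5*(-20))*1 + (-3 - 6)²)² = (-100*1 + (-9)²)² = (-100 + 81)² = (-19)² = 361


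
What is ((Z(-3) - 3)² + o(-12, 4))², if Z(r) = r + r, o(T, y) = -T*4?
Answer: 16641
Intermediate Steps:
o(T, y) = -4*T
Z(r) = 2*r
((Z(-3) - 3)² + o(-12, 4))² = ((2*(-3) - 3)² - 4*(-12))² = ((-6 - 3)² + 48)² = ((-9)² + 48)² = (81 + 48)² = 129² = 16641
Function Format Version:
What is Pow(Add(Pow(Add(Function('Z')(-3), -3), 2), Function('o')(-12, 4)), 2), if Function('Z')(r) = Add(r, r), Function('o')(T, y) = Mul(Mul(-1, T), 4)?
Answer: 16641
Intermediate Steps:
Function('o')(T, y) = Mul(-4, T)
Function('Z')(r) = Mul(2, r)
Pow(Add(Pow(Add(Function('Z')(-3), -3), 2), Function('o')(-12, 4)), 2) = Pow(Add(Pow(Add(Mul(2, -3), -3), 2), Mul(-4, -12)), 2) = Pow(Add(Pow(Add(-6, -3), 2), 48), 2) = Pow(Add(Pow(-9, 2), 48), 2) = Pow(Add(81, 48), 2) = Pow(129, 2) = 16641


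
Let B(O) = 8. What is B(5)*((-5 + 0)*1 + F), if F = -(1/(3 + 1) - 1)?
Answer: -34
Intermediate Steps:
F = ¾ (F = -(1/4 - 1) = -(¼ - 1) = -1*(-¾) = ¾ ≈ 0.75000)
B(5)*((-5 + 0)*1 + F) = 8*((-5 + 0)*1 + ¾) = 8*(-5*1 + ¾) = 8*(-5 + ¾) = 8*(-17/4) = -34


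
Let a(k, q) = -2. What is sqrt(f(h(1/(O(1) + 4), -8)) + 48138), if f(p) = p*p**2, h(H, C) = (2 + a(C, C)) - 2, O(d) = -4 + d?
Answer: sqrt(48130) ≈ 219.39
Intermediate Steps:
h(H, C) = -2 (h(H, C) = (2 - 2) - 2 = 0 - 2 = -2)
f(p) = p**3
sqrt(f(h(1/(O(1) + 4), -8)) + 48138) = sqrt((-2)**3 + 48138) = sqrt(-8 + 48138) = sqrt(48130)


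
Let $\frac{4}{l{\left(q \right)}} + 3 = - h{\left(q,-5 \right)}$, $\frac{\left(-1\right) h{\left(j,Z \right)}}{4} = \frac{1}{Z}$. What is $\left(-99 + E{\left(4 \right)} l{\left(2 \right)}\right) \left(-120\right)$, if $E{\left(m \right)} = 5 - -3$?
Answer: $\frac{244920}{19} \approx 12891.0$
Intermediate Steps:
$h{\left(j,Z \right)} = - \frac{4}{Z}$
$E{\left(m \right)} = 8$ ($E{\left(m \right)} = 5 + 3 = 8$)
$l{\left(q \right)} = - \frac{20}{19}$ ($l{\left(q \right)} = \frac{4}{-3 - - \frac{4}{-5}} = \frac{4}{-3 - \left(-4\right) \left(- \frac{1}{5}\right)} = \frac{4}{-3 - \frac{4}{5}} = \frac{4}{- \frac{19}{5}} = 4 \left(- \frac{5}{19}\right) = - \frac{20}{19}$)
$\left(-99 + E{\left(4 \right)} l{\left(2 \right)}\right) \left(-120\right) = \left(-99 + 8 \left(- \frac{20}{19}\right)\right) \left(-120\right) = \left(-99 - \frac{160}{19}\right) \left(-120\right) = \left(- \frac{2041}{19}\right) \left(-120\right) = \frac{244920}{19}$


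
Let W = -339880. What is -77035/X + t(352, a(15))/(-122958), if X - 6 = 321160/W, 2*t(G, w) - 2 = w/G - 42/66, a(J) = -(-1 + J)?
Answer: -28330429538344369/1859058070848 ≈ -15239.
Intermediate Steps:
a(J) = 1 - J
t(G, w) = 15/22 + w/(2*G) (t(G, w) = 1 + (w/G - 42/66)/2 = 1 + (w/G - 42*1/66)/2 = 1 + (w/G - 7/11)/2 = 1 + (-7/11 + w/G)/2 = 1 + (-7/22 + w/(2*G)) = 15/22 + w/(2*G))
X = 42953/8497 (X = 6 + 321160/(-339880) = 6 + 321160*(-1/339880) = 6 - 8029/8497 = 42953/8497 ≈ 5.0551)
-77035/X + t(352, a(15))/(-122958) = -77035/42953/8497 + (15/22 + (½)*(1 - 1*15)/352)/(-122958) = -77035*8497/42953 + (15/22 + (½)*(1 - 15)*(1/352))*(-1/122958) = -654566395/42953 + (15/22 + (½)*(-14)*(1/352))*(-1/122958) = -654566395/42953 + (15/22 - 7/352)*(-1/122958) = -654566395/42953 + (233/352)*(-1/122958) = -654566395/42953 - 233/43281216 = -28330429538344369/1859058070848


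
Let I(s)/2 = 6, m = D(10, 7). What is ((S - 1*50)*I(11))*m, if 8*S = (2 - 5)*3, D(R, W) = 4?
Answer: -2454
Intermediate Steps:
m = 4
I(s) = 12 (I(s) = 2*6 = 12)
S = -9/8 (S = ((2 - 5)*3)/8 = (-3*3)/8 = (1/8)*(-9) = -9/8 ≈ -1.1250)
((S - 1*50)*I(11))*m = ((-9/8 - 1*50)*12)*4 = ((-9/8 - 50)*12)*4 = -409/8*12*4 = -1227/2*4 = -2454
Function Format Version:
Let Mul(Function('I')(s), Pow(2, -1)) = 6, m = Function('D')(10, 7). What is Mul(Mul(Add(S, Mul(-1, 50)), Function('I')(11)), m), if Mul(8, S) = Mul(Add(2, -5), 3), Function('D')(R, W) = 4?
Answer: -2454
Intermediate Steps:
m = 4
Function('I')(s) = 12 (Function('I')(s) = Mul(2, 6) = 12)
S = Rational(-9, 8) (S = Mul(Rational(1, 8), Mul(Add(2, -5), 3)) = Mul(Rational(1, 8), Mul(-3, 3)) = Mul(Rational(1, 8), -9) = Rational(-9, 8) ≈ -1.1250)
Mul(Mul(Add(S, Mul(-1, 50)), Function('I')(11)), m) = Mul(Mul(Add(Rational(-9, 8), Mul(-1, 50)), 12), 4) = Mul(Mul(Add(Rational(-9, 8), -50), 12), 4) = Mul(Mul(Rational(-409, 8), 12), 4) = Mul(Rational(-1227, 2), 4) = -2454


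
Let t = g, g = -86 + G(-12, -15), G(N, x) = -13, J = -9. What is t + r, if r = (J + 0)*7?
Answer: -162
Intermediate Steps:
r = -63 (r = (-9 + 0)*7 = -9*7 = -63)
g = -99 (g = -86 - 13 = -99)
t = -99
t + r = -99 - 63 = -162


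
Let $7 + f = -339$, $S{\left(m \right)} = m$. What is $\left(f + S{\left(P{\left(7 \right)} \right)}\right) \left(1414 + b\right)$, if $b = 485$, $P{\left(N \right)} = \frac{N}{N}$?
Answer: $-655155$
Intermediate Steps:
$P{\left(N \right)} = 1$
$f = -346$ ($f = -7 - 339 = -346$)
$\left(f + S{\left(P{\left(7 \right)} \right)}\right) \left(1414 + b\right) = \left(-346 + 1\right) \left(1414 + 485\right) = \left(-345\right) 1899 = -655155$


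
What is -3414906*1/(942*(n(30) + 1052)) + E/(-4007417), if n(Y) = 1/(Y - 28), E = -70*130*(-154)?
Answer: -5024792464934/1324391207245 ≈ -3.7940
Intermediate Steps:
E = 1401400 (E = -9100*(-154) = 1401400)
n(Y) = 1/(-28 + Y)
-3414906*1/(942*(n(30) + 1052)) + E/(-4007417) = -3414906*1/(942*(1/(-28 + 30) + 1052)) + 1401400/(-4007417) = -3414906*1/(942*(1/2 + 1052)) + 1401400*(-1/4007417) = -3414906*1/(942*(½ + 1052)) - 1401400/4007417 = -3414906/(942*(2105/2)) - 1401400/4007417 = -3414906/991455 - 1401400/4007417 = -3414906*1/991455 - 1401400/4007417 = -1138302/330485 - 1401400/4007417 = -5024792464934/1324391207245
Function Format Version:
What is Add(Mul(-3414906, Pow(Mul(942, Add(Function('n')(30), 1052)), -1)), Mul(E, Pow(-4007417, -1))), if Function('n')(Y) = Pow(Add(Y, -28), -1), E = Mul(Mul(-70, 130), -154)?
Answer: Rational(-5024792464934, 1324391207245) ≈ -3.7940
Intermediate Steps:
E = 1401400 (E = Mul(-9100, -154) = 1401400)
Function('n')(Y) = Pow(Add(-28, Y), -1)
Add(Mul(-3414906, Pow(Mul(942, Add(Function('n')(30), 1052)), -1)), Mul(E, Pow(-4007417, -1))) = Add(Mul(-3414906, Pow(Mul(942, Add(Pow(Add(-28, 30), -1), 1052)), -1)), Mul(1401400, Pow(-4007417, -1))) = Add(Mul(-3414906, Pow(Mul(942, Add(Pow(2, -1), 1052)), -1)), Mul(1401400, Rational(-1, 4007417))) = Add(Mul(-3414906, Pow(Mul(942, Add(Rational(1, 2), 1052)), -1)), Rational(-1401400, 4007417)) = Add(Mul(-3414906, Pow(Mul(942, Rational(2105, 2)), -1)), Rational(-1401400, 4007417)) = Add(Mul(-3414906, Pow(991455, -1)), Rational(-1401400, 4007417)) = Add(Mul(-3414906, Rational(1, 991455)), Rational(-1401400, 4007417)) = Add(Rational(-1138302, 330485), Rational(-1401400, 4007417)) = Rational(-5024792464934, 1324391207245)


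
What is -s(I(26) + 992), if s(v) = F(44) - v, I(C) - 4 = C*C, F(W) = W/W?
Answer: 1671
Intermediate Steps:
F(W) = 1
I(C) = 4 + C² (I(C) = 4 + C*C = 4 + C²)
s(v) = 1 - v
-s(I(26) + 992) = -(1 - ((4 + 26²) + 992)) = -(1 - ((4 + 676) + 992)) = -(1 - (680 + 992)) = -(1 - 1*1672) = -(1 - 1672) = -1*(-1671) = 1671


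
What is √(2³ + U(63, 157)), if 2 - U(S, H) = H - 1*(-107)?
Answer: I*√254 ≈ 15.937*I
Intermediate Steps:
U(S, H) = -105 - H (U(S, H) = 2 - (H - 1*(-107)) = 2 - (H + 107) = 2 - (107 + H) = 2 + (-107 - H) = -105 - H)
√(2³ + U(63, 157)) = √(2³ + (-105 - 1*157)) = √(8 + (-105 - 157)) = √(8 - 262) = √(-254) = I*√254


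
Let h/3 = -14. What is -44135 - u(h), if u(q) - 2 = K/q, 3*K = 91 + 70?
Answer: -794443/18 ≈ -44136.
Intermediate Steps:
h = -42 (h = 3*(-14) = -42)
K = 161/3 (K = (91 + 70)/3 = (⅓)*161 = 161/3 ≈ 53.667)
u(q) = 2 + 161/(3*q)
-44135 - u(h) = -44135 - (2 + (161/3)/(-42)) = -44135 - (2 + (161/3)*(-1/42)) = -44135 - (2 - 23/18) = -44135 - 1*13/18 = -44135 - 13/18 = -794443/18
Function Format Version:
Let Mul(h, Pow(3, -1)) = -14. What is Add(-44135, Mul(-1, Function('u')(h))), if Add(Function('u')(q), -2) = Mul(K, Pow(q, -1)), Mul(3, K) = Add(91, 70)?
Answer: Rational(-794443, 18) ≈ -44136.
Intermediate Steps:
h = -42 (h = Mul(3, -14) = -42)
K = Rational(161, 3) (K = Mul(Rational(1, 3), Add(91, 70)) = Mul(Rational(1, 3), 161) = Rational(161, 3) ≈ 53.667)
Function('u')(q) = Add(2, Mul(Rational(161, 3), Pow(q, -1)))
Add(-44135, Mul(-1, Function('u')(h))) = Add(-44135, Mul(-1, Add(2, Mul(Rational(161, 3), Pow(-42, -1))))) = Add(-44135, Mul(-1, Add(2, Mul(Rational(161, 3), Rational(-1, 42))))) = Add(-44135, Mul(-1, Add(2, Rational(-23, 18)))) = Add(-44135, Mul(-1, Rational(13, 18))) = Add(-44135, Rational(-13, 18)) = Rational(-794443, 18)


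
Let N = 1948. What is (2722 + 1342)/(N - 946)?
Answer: 2032/501 ≈ 4.0559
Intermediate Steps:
(2722 + 1342)/(N - 946) = (2722 + 1342)/(1948 - 946) = 4064/1002 = 4064*(1/1002) = 2032/501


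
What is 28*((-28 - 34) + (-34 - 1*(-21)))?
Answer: -2100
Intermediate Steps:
28*((-28 - 34) + (-34 - 1*(-21))) = 28*(-62 + (-34 + 21)) = 28*(-62 - 13) = 28*(-75) = -2100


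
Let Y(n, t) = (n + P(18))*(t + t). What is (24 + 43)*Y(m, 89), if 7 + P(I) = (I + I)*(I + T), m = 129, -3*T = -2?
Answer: 9469244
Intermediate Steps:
T = 2/3 (T = -1/3*(-2) = 2/3 ≈ 0.66667)
P(I) = -7 + 2*I*(2/3 + I) (P(I) = -7 + (I + I)*(I + 2/3) = -7 + (2*I)*(2/3 + I) = -7 + 2*I*(2/3 + I))
Y(n, t) = 2*t*(665 + n) (Y(n, t) = (n + (-7 + 2*18**2 + (4/3)*18))*(t + t) = (n + (-7 + 2*324 + 24))*(2*t) = (n + (-7 + 648 + 24))*(2*t) = (n + 665)*(2*t) = (665 + n)*(2*t) = 2*t*(665 + n))
(24 + 43)*Y(m, 89) = (24 + 43)*(2*89*(665 + 129)) = 67*(2*89*794) = 67*141332 = 9469244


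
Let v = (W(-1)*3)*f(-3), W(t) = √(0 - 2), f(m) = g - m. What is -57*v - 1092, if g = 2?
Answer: -1092 - 855*I*√2 ≈ -1092.0 - 1209.2*I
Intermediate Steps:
f(m) = 2 - m
W(t) = I*√2 (W(t) = √(-2) = I*√2)
v = 15*I*√2 (v = ((I*√2)*3)*(2 - 1*(-3)) = (3*I*√2)*(2 + 3) = (3*I*√2)*5 = 15*I*√2 ≈ 21.213*I)
-57*v - 1092 = -855*I*√2 - 1092 = -1092 - 855*I*√2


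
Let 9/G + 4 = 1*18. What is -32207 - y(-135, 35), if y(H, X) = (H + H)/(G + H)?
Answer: -6731683/209 ≈ -32209.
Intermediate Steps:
G = 9/14 (G = 9/(-4 + 1*18) = 9/(-4 + 18) = 9/14 ≈ 0.64286)
y(H, X) = 2*H/(9/14 + H) (y(H, X) = (H + H)/(9/14 + H) = (2*H)/(9/14 + H) = 2*H/(9/14 + H))
-32207 - y(-135, 35) = -32207 - 28*(-135)/(9 + 14*(-135)) = -32207 - 28*(-135)/(9 - 1890) = -32207 - 28*(-135)/(-1881) = -32207 - 28*(-135)*(-1)/1881 = -32207 - 1*420/209 = -32207 - 420/209 = -6731683/209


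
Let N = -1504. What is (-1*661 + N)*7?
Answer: -15155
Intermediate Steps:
(-1*661 + N)*7 = (-1*661 - 1504)*7 = (-661 - 1504)*7 = -2165*7 = -15155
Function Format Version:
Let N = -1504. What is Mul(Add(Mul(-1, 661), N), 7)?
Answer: -15155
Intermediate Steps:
Mul(Add(Mul(-1, 661), N), 7) = Mul(Add(Mul(-1, 661), -1504), 7) = Mul(Add(-661, -1504), 7) = Mul(-2165, 7) = -15155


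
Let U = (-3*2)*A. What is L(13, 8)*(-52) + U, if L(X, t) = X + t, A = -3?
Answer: -1074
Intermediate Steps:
U = 18 (U = -3*2*(-3) = -6*(-3) = 18)
L(13, 8)*(-52) + U = (13 + 8)*(-52) + 18 = 21*(-52) + 18 = -1092 + 18 = -1074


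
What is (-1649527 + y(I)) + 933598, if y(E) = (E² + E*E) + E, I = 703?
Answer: 273192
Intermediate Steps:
y(E) = E + 2*E² (y(E) = (E² + E²) + E = 2*E² + E = E + 2*E²)
(-1649527 + y(I)) + 933598 = (-1649527 + 703*(1 + 2*703)) + 933598 = (-1649527 + 703*(1 + 1406)) + 933598 = (-1649527 + 703*1407) + 933598 = (-1649527 + 989121) + 933598 = -660406 + 933598 = 273192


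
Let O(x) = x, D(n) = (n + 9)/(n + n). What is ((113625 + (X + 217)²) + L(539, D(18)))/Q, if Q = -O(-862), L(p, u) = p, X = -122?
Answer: 123189/862 ≈ 142.91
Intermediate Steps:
D(n) = (9 + n)/(2*n) (D(n) = (9 + n)/((2*n)) = (9 + n)*(1/(2*n)) = (9 + n)/(2*n))
Q = 862 (Q = -1*(-862) = 862)
((113625 + (X + 217)²) + L(539, D(18)))/Q = ((113625 + (-122 + 217)²) + 539)/862 = ((113625 + 95²) + 539)*(1/862) = ((113625 + 9025) + 539)*(1/862) = (122650 + 539)*(1/862) = 123189*(1/862) = 123189/862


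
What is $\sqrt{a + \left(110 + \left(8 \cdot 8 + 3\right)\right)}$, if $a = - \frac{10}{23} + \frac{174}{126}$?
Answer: $\frac{2 \sqrt{10378221}}{483} \approx 13.34$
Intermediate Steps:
$a = \frac{457}{483}$ ($a = \left(-10\right) \frac{1}{23} + 174 \cdot \frac{1}{126} = - \frac{10}{23} + \frac{29}{21} = \frac{457}{483} \approx 0.94617$)
$\sqrt{a + \left(110 + \left(8 \cdot 8 + 3\right)\right)} = \sqrt{\frac{457}{483} + \left(110 + \left(8 \cdot 8 + 3\right)\right)} = \sqrt{\frac{457}{483} + \left(110 + \left(64 + 3\right)\right)} = \sqrt{\frac{457}{483} + \left(110 + 67\right)} = \sqrt{\frac{457}{483} + 177} = \sqrt{\frac{85948}{483}} = \frac{2 \sqrt{10378221}}{483}$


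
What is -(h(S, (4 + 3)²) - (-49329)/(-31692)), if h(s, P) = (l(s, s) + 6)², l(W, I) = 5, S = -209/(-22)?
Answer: -1261801/10564 ≈ -119.44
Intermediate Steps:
S = 19/2 (S = -209*(-1/22) = 19/2 ≈ 9.5000)
h(s, P) = 121 (h(s, P) = (5 + 6)² = 11² = 121)
-(h(S, (4 + 3)²) - (-49329)/(-31692)) = -(121 - (-49329)/(-31692)) = -(121 - (-49329)*(-1)/31692) = -(121 - 1*16443/10564) = -(121 - 16443/10564) = -1*1261801/10564 = -1261801/10564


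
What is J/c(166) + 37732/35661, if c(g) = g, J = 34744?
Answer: 622634648/2959863 ≈ 210.36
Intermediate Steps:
J/c(166) + 37732/35661 = 34744/166 + 37732/35661 = 34744*(1/166) + 37732*(1/35661) = 17372/83 + 37732/35661 = 622634648/2959863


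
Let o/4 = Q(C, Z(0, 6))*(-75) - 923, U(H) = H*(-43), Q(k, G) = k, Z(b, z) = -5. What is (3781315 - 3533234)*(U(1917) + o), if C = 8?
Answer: -21960874363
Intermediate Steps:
U(H) = -43*H
o = -6092 (o = 4*(8*(-75) - 923) = 4*(-600 - 923) = 4*(-1523) = -6092)
(3781315 - 3533234)*(U(1917) + o) = (3781315 - 3533234)*(-43*1917 - 6092) = 248081*(-82431 - 6092) = 248081*(-88523) = -21960874363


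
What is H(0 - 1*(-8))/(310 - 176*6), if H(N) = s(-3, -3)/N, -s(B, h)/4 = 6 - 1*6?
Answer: 0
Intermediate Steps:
s(B, h) = 0 (s(B, h) = -4*(6 - 1*6) = -4*(6 - 6) = -4*0 = 0)
H(N) = 0 (H(N) = 0/N = 0)
H(0 - 1*(-8))/(310 - 176*6) = 0/(310 - 176*6) = 0/(310 - 1056) = 0/(-746) = -1/746*0 = 0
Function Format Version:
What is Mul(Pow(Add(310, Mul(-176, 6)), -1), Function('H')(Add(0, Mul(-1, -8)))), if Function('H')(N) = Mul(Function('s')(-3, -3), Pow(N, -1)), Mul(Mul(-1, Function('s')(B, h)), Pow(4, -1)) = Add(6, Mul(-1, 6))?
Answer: 0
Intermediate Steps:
Function('s')(B, h) = 0 (Function('s')(B, h) = Mul(-4, Add(6, Mul(-1, 6))) = Mul(-4, Add(6, -6)) = Mul(-4, 0) = 0)
Function('H')(N) = 0 (Function('H')(N) = Mul(0, Pow(N, -1)) = 0)
Mul(Pow(Add(310, Mul(-176, 6)), -1), Function('H')(Add(0, Mul(-1, -8)))) = Mul(Pow(Add(310, Mul(-176, 6)), -1), 0) = Mul(Pow(Add(310, -1056), -1), 0) = Mul(Pow(-746, -1), 0) = Mul(Rational(-1, 746), 0) = 0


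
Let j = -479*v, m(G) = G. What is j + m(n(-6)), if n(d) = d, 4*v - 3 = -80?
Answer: 36859/4 ≈ 9214.8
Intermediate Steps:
v = -77/4 (v = ¾ + (¼)*(-80) = ¾ - 20 = -77/4 ≈ -19.250)
j = 36883/4 (j = -479*(-77/4) = 36883/4 ≈ 9220.8)
j + m(n(-6)) = 36883/4 - 6 = 36859/4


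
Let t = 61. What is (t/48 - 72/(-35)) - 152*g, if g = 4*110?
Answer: -112352809/1680 ≈ -66877.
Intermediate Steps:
g = 440
(t/48 - 72/(-35)) - 152*g = (61/48 - 72/(-35)) - 152*440 = (61*(1/48) - 72*(-1/35)) - 66880 = (61/48 + 72/35) - 66880 = 5591/1680 - 66880 = -112352809/1680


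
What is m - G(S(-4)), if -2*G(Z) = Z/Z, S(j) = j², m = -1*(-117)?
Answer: 235/2 ≈ 117.50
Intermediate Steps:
m = 117
G(Z) = -½ (G(Z) = -Z/(2*Z) = -½*1 = -½)
m - G(S(-4)) = 117 - 1*(-½) = 117 + ½ = 235/2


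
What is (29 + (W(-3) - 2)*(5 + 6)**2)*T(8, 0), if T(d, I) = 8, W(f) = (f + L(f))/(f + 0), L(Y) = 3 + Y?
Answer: -736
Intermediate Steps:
W(f) = (3 + 2*f)/f (W(f) = (f + (3 + f))/(f + 0) = (3 + 2*f)/f)
(29 + (W(-3) - 2)*(5 + 6)**2)*T(8, 0) = (29 + ((2 + 3/(-3)) - 2)*(5 + 6)**2)*8 = (29 + ((2 + 3*(-1/3)) - 2)*11**2)*8 = (29 + ((2 - 1) - 2)*121)*8 = (29 + (1 - 2)*121)*8 = (29 - 1*121)*8 = (29 - 121)*8 = -92*8 = -736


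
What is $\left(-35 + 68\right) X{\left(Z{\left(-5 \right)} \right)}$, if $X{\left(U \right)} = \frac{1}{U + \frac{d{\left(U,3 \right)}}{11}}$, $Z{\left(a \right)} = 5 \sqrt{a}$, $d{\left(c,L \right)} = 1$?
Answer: $\frac{121}{5042} - \frac{6655 i \sqrt{5}}{5042} \approx 0.023998 - 2.9514 i$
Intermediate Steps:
$X{\left(U \right)} = \frac{1}{\frac{1}{11} + U}$ ($X{\left(U \right)} = \frac{1}{U + 1 \cdot \frac{1}{11}} = \frac{1}{U + \frac{1}{11}} = \frac{1}{\frac{1}{11} + U}$)
$\left(-35 + 68\right) X{\left(Z{\left(-5 \right)} \right)} = \left(-35 + 68\right) \frac{11}{1 + 11 \cdot 5 \sqrt{-5}} = 33 \frac{11}{1 + 11 \cdot 5 i \sqrt{5}} = 33 \frac{11}{1 + 55 i \sqrt{5}} = \frac{363}{1 + 55 i \sqrt{5}}$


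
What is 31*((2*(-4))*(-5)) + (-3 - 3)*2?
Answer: 1228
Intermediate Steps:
31*((2*(-4))*(-5)) + (-3 - 3)*2 = 31*(-8*(-5)) - 6*2 = 31*40 - 12 = 1240 - 12 = 1228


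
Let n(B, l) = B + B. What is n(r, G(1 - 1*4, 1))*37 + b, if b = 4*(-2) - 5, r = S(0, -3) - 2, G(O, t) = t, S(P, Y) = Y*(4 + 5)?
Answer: -2159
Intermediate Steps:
S(P, Y) = 9*Y (S(P, Y) = Y*9 = 9*Y)
r = -29 (r = 9*(-3) - 2 = -27 - 2 = -29)
n(B, l) = 2*B
b = -13 (b = -8 - 5 = -13)
n(r, G(1 - 1*4, 1))*37 + b = (2*(-29))*37 - 13 = -58*37 - 13 = -2146 - 13 = -2159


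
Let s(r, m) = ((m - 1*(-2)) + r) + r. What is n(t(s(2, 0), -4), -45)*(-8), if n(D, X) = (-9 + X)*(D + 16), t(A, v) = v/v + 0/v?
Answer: 7344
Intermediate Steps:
s(r, m) = 2 + m + 2*r (s(r, m) = ((m + 2) + r) + r = ((2 + m) + r) + r = (2 + m + r) + r = 2 + m + 2*r)
t(A, v) = 1 (t(A, v) = 1 + 0 = 1)
n(D, X) = (-9 + X)*(16 + D)
n(t(s(2, 0), -4), -45)*(-8) = (-144 - 9*1 + 16*(-45) + 1*(-45))*(-8) = (-144 - 9 - 720 - 45)*(-8) = -918*(-8) = 7344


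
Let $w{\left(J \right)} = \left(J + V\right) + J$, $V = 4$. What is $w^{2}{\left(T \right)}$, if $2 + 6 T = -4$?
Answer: $4$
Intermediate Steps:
$T = -1$ ($T = - \frac{1}{3} + \frac{1}{6} \left(-4\right) = - \frac{1}{3} - \frac{2}{3} = -1$)
$w{\left(J \right)} = 4 + 2 J$ ($w{\left(J \right)} = \left(J + 4\right) + J = \left(4 + J\right) + J = 4 + 2 J$)
$w^{2}{\left(T \right)} = \left(4 + 2 \left(-1\right)\right)^{2} = \left(4 - 2\right)^{2} = 2^{2} = 4$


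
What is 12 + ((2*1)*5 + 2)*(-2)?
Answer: -12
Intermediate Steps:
12 + ((2*1)*5 + 2)*(-2) = 12 + (2*5 + 2)*(-2) = 12 + (10 + 2)*(-2) = 12 + 12*(-2) = 12 - 24 = -12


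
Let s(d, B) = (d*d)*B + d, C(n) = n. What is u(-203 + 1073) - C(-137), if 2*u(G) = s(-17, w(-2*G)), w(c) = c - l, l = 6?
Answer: -504337/2 ≈ -2.5217e+5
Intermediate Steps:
w(c) = -6 + c (w(c) = c - 1*6 = c - 6 = -6 + c)
s(d, B) = d + B*d² (s(d, B) = d²*B + d = B*d² + d = d + B*d²)
u(G) = -1751/2 - 289*G (u(G) = (-17*(1 + (-6 - 2*G)*(-17)))/2 = (-17*(1 + (102 + 34*G)))/2 = (-17*(103 + 34*G))/2 = (-1751 - 578*G)/2 = -1751/2 - 289*G)
u(-203 + 1073) - C(-137) = (-1751/2 - 289*(-203 + 1073)) - 1*(-137) = (-1751/2 - 289*870) + 137 = (-1751/2 - 251430) + 137 = -504611/2 + 137 = -504337/2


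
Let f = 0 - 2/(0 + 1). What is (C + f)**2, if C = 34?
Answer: 1024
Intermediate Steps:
f = -2 (f = 0 - 2/1 = 0 + 1*(-2) = 0 - 2 = -2)
(C + f)**2 = (34 - 2)**2 = 32**2 = 1024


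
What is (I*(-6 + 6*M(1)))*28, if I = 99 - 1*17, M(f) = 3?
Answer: 27552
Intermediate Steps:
I = 82 (I = 99 - 17 = 82)
(I*(-6 + 6*M(1)))*28 = (82*(-6 + 6*3))*28 = (82*(-6 + 18))*28 = (82*12)*28 = 984*28 = 27552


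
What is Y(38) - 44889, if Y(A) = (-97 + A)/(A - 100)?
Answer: -2783059/62 ≈ -44888.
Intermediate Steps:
Y(A) = (-97 + A)/(-100 + A)
Y(38) - 44889 = (-97 + 38)/(-100 + 38) - 44889 = -59/(-62) - 44889 = -1/62*(-59) - 44889 = 59/62 - 44889 = -2783059/62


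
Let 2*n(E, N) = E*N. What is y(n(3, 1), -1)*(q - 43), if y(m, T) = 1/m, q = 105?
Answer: 124/3 ≈ 41.333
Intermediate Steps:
n(E, N) = E*N/2 (n(E, N) = (E*N)/2 = E*N/2)
y(n(3, 1), -1)*(q - 43) = (105 - 43)/(((½)*3*1)) = 62/(3/2) = (⅔)*62 = 124/3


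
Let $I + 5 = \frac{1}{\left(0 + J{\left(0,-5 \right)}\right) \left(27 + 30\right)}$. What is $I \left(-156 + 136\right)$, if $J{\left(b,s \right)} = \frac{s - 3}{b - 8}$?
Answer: $\frac{5680}{57} \approx 99.649$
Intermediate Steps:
$J{\left(b,s \right)} = \frac{-3 + s}{-8 + b}$
$I = - \frac{284}{57}$ ($I = -5 + \frac{1}{\left(0 + \frac{-3 - 5}{-8 + 0}\right) \left(27 + 30\right)} = -5 + \frac{1}{\left(0 + \frac{1}{-8} \left(-8\right)\right) 57} = -5 + \frac{1}{\left(0 - -1\right) 57} = -5 + \frac{1}{\left(0 + 1\right) 57} = -5 + \frac{1}{1 \cdot 57} = -5 + \frac{1}{57} = - \frac{284}{57} \approx -4.9825$)
$I \left(-156 + 136\right) = - \frac{284 \left(-156 + 136\right)}{57} = \left(- \frac{284}{57}\right) \left(-20\right) = \frac{5680}{57}$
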